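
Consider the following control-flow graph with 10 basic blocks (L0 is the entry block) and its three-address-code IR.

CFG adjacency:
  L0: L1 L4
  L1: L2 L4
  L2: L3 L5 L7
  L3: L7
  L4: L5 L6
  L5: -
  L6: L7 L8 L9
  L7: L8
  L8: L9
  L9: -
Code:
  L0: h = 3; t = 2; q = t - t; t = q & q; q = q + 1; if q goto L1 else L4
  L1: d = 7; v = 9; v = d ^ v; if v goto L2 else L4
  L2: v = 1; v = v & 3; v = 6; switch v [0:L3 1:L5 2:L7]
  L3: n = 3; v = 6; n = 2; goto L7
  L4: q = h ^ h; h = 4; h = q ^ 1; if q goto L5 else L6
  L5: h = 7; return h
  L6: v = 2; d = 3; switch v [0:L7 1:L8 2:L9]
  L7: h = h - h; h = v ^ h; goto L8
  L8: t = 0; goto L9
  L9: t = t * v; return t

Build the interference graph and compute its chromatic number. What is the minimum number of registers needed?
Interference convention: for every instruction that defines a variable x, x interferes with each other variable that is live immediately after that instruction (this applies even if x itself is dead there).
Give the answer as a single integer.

Answer: 4

Analysis:
Block summaries:
  L0: def={h,q,t} ue=∅
  L1: def={d,v} ue=∅
  L2: def={v} ue=∅
  L3: def={n,v} ue=∅
  L4: def={h,q} ue={h}
  L5: def={h} ue=∅
  L6: def={d,v} ue=∅
  L7: def={h} ue={h,v}
  L8: def={t} ue=∅
  L9: def={t} ue={t,v}

Liveness:
  L0 li=∅ lo={h,t}
  L1 li={h,t} lo={h,t}
  L2 li={h} lo={h,v}
  L3 li={h} lo={h,v}
  L4 li={h,t} lo={h,t}
  L5 li=∅ lo=∅
  L6 li={h,t} lo={h,t,v}
  L7 li={h,v} lo={v}
  L8 li={v} lo={t,v}
  L9 li={t,v} lo=∅

Interference:
  d: {h,t,v}
  h: {d,n,q,t,v}
  n: {h,v}
  q: {h,t}
  t: {d,h,q,v}
  v: {d,h,n,t}

Chromatic number:
  {d,h,t,v} pairwise interfere (4-clique) ⇒ χ ≥ 4
  assign d→r3 h→r0 n→r1 q→r2 t→r1 v→r2 — no edge inside a register ⇒ χ ≤ 4
  χ = 4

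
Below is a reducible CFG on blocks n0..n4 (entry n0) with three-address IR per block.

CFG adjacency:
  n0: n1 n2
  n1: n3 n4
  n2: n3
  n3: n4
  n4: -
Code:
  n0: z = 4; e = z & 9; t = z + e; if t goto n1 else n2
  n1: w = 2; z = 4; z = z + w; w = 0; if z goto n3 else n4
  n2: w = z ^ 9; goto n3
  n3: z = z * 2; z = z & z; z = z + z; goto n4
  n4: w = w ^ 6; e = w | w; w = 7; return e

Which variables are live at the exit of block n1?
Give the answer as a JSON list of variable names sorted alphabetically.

Per-block:
  n0 def {e,t,z} use ∅
  n1 def {w,z} use ∅
  n2 def {w} use {z}
  n3 def {z} use {z}
  n4 def {e,w} use {w}

Liveness:
  live n0: ∅→{z}
  live n1: ∅→{w,z}
  live n2: {z}→{w,z}
  live n3: {w,z}→{w}
  live n4: {w}→∅

live-out(n1) = ["w", "z"]

Answer: ["w", "z"]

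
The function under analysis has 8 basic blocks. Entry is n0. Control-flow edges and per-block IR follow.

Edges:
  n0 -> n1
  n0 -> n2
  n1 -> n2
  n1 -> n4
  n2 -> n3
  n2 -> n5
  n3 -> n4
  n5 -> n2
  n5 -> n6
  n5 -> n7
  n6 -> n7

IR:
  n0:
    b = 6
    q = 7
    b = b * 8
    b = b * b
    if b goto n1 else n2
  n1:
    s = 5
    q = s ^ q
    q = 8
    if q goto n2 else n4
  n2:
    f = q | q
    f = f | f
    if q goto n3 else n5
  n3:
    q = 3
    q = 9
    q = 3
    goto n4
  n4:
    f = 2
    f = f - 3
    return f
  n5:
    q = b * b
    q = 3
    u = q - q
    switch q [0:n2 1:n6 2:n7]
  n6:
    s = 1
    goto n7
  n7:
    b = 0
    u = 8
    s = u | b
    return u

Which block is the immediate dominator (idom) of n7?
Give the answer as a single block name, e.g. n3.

Answer: n5

Derivation:
idom tree: n1←n0 n2←n0 n3←n2 n4←n0 n5←n2 n6←n5 n7←n5
Dom∩ at merges:
  n2: preds {n0,n1,n5}: {n0} ∩ {n0,n1} ∩ {n0,n2,n5} = {n0}; idom=n0
  n4: preds {n1,n3}: {n0,n1} ∩ {n0,n2,n3} = {n0}; idom=n0
  n7: preds {n5,n6}: {n0,n2,n5} ∩ {n0,n2,n5,n6} = {n0,n2,n5}; idom=n5

idom(n7) = n5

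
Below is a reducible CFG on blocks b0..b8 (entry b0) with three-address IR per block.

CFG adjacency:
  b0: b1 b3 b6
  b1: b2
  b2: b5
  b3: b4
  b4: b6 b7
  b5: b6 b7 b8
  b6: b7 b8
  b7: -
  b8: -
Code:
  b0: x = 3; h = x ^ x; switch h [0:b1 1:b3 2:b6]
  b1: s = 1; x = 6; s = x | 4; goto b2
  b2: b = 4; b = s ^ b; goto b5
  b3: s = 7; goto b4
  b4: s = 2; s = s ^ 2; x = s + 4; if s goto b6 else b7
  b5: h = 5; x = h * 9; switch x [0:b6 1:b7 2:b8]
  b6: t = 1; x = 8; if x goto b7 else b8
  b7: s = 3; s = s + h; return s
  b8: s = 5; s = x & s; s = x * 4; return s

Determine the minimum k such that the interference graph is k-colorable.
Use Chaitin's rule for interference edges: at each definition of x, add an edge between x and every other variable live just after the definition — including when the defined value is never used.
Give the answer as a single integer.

Block summaries:
  b0 def {h,x} use ∅
  b1 def {s,x} use ∅
  b2 def {b} use {s}
  b3 def {s} use ∅
  b4 def {s,x} use ∅
  b5 def {h,x} use ∅
  b6 def {t,x} use ∅
  b7 def {s} use {h}
  b8 def {s} use {x}

Live sets:
  b0 li=∅ lo={h}
  b1 li=∅ lo={s}
  b2 li={s} lo=∅
  b3 li={h} lo={h}
  b4 li={h} lo={h}
  b5 li=∅ lo={h,x}
  b6 li={h} lo={h,x}
  b7 li={h} lo=∅
  b8 li={x} lo=∅

Interfere edges:
  b — {s}
  h — {s,t,x}
  s — {b,h,x}
  t — {h}
  x — {h,s}

Colouring:
  clique {h,s,x} ⇒ need ≥ 3
  assign b→c0 h→c0 s→c1 t→c1 x→c2 — no edge inside a register ⇒ χ ≤ 3
  χ = 3

Answer: 3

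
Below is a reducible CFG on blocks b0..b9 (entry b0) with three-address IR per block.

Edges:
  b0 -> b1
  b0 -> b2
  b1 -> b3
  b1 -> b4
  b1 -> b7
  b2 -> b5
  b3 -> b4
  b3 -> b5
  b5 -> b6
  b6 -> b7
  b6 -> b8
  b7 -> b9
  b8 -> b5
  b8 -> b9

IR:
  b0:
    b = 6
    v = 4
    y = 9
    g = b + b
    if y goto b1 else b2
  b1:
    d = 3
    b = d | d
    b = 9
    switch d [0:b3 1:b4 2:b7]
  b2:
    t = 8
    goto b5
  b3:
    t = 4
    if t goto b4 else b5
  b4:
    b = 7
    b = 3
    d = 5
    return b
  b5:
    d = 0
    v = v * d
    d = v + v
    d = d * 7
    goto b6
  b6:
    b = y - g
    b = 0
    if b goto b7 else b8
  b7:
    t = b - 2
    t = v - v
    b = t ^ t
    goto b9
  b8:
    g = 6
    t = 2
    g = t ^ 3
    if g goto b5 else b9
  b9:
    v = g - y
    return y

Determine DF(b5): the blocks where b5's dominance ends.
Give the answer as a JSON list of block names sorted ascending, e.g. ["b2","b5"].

Answer: ["b5", "b7", "b9"]

Derivation:
idom tree: b1←b0 b2←b0 b3←b1 b4←b1 b5←b0 b6←b5 b7←b0 b8←b6 b9←b0
Join-block Dom:
  b4: preds {b1,b3}: {b0,b1} ∩ {b0,b1,b3} = {b0,b1}; idom=b1
  b5: preds {b2,b3,b8}: {b0,b2} ∩ {b0,b1,b3} ∩ {b0,b5,b6,b8} = {b0}; idom=b0
  b7: preds {b1,b6}: {b0,b1} ∩ {b0,b5,b6} = {b0}; idom=b0
  b9: preds {b7,b8}: {b0,b7} ∩ {b0,b5,b6,b8} = {b0}; idom=b0

DF walk-up:
  b4←b1: walk · to b1
  b4←b3: walk b3 to b1
  b5←b2: walk b2 to b0
  b5←b3: walk b3→b1 to b0
  b5←b8: walk b8→b6→b5 to b0
  b7←b1: walk b1 to b0
  b7←b6: walk b6→b5 to b0
  b9←b7: walk b7 to b0
  b9←b8: walk b8→b6→b5 to b0
  b0 → ∅
  b1 → {b5,b7}
  b2 → {b5}
  b3 → {b4,b5}
  b4 → ∅
  b5 → {b5,b7,b9}
  b6 → {b5,b7,b9}
  b7 → {b9}
  b8 → {b5,b9}
  b9 → ∅

DF(b5) = ["b5", "b7", "b9"]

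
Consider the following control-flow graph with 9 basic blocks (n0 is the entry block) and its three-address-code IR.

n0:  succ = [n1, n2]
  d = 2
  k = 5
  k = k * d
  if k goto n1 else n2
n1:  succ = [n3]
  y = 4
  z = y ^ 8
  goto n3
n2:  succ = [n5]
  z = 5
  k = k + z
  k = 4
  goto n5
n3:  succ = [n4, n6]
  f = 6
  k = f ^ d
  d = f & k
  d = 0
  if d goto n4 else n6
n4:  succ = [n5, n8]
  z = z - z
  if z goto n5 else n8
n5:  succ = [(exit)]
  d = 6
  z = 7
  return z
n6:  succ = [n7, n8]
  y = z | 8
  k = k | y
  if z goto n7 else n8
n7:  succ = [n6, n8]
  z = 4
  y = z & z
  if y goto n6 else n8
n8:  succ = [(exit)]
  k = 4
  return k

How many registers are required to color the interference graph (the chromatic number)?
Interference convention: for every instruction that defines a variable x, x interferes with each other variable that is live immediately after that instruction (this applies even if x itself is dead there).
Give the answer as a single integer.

Block summaries:
  n0: {d,k} / ∅
  n1: {y,z} / ∅
  n2: {k,z} / {k}
  n3: {d,f,k} / {d}
  n4: {z} / {z}
  n5: {d,z} / ∅
  n6: {k,y} / {k,z}
  n7: {y,z} / ∅
  n8: {k} / ∅

Live sets:
  n0 li=∅ lo={d,k}
  n1 li={d} lo={d,z}
  n2 li={k} lo=∅
  n3 li={d,z} lo={k,z}
  n4 li={z} lo=∅
  n5 li=∅ lo=∅
  n6 li={k,z} lo={k}
  n7 li={k} lo={k,z}
  n8 li=∅ lo=∅

Interfere edges:
  d — {f,k,y,z}
  f — {d,k,z}
  k — {d,f,y,z}
  y — {d,k,z}
  z — {d,f,k,y}

Registers:
  clique {d,f,k,z} ⇒ need ≥ 4
  4-colouring: R0={d}  R1={k}  R2={z}  R3={f,y}
  χ = 4

Answer: 4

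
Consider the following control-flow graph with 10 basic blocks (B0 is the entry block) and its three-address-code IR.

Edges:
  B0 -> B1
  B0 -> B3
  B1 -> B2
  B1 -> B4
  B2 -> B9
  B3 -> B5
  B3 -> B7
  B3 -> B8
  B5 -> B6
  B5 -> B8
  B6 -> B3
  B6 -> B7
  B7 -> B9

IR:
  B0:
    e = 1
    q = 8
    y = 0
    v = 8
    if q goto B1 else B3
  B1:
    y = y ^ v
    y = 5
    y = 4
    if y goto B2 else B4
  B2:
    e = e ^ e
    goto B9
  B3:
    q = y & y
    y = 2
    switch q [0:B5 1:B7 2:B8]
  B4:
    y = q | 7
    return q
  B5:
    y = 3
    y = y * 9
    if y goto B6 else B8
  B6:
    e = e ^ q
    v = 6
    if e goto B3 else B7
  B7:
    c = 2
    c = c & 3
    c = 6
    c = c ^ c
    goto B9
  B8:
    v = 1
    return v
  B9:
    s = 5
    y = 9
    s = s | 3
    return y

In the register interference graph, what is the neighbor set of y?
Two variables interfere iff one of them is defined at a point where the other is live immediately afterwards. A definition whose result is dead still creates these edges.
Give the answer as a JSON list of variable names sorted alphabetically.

def/use:
  B0 def {e,q,v,y} use ∅
  B1 def {y} use {v,y}
  B2 def {e} use {e}
  B3 def {q,y} use {y}
  B4 def {y} use {q}
  B5 def {y} use ∅
  B6 def {e,v} use {e,q}
  B7 def {c} use ∅
  B8 def {v} use ∅
  B9 def {s,y} use ∅

Backward fixpoint:
  B0: in=∅ out={e,q,v,y}
  B1: in={e,q,v,y} out={e,q}
  B2: in={e} out=∅
  B3: in={e,y} out={e,q}
  B4: in={q} out=∅
  B5: in={e,q} out={e,q,y}
  B6: in={e,q,y} out={e,y}
  B7: in=∅ out=∅
  B8: in=∅ out=∅
  B9: in=∅ out=∅

Conflict graph:
  c↔∅
  e↔{q,v,y}
  q↔{e,v,y}
  s↔{y}
  v↔{e,q,y}
  y↔{e,q,s,v}

N(y) = ["e", "q", "s", "v"]

Answer: ["e", "q", "s", "v"]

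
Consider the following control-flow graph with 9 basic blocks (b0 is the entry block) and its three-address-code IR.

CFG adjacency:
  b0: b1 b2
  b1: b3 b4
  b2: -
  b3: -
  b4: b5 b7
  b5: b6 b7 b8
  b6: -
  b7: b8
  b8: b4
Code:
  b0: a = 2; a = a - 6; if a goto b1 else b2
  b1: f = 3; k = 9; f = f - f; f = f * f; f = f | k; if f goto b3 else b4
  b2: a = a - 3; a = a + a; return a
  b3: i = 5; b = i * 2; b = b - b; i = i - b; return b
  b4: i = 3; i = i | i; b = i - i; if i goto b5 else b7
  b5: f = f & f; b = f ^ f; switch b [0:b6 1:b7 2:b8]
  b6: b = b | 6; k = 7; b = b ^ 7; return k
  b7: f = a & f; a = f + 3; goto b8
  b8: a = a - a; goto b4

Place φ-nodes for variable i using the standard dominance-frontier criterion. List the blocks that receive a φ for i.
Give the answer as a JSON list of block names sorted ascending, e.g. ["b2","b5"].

idom tree: b1←b0 b2←b0 b3←b1 b4←b1 b5←b4 b6←b5 b7←b4 b8←b4
Dom∩ at merges:
  b4: preds {b1,b8}: {b0,b1} ∩ {b0,b1,b4,b8} = {b0,b1}; idom=b1
  b7: preds {b4,b5}: {b0,b1,b4} ∩ {b0,b1,b4,b5} = {b0,b1,b4}; idom=b4
  b8: preds {b5,b7}: {b0,b1,b4,b5} ∩ {b0,b1,b4,b7} = {b0,b1,b4}; idom=b4

Frontier:
  join b4 pred b1: · stop@b1
  join b4 pred b8: b8→b4 stop@b1
  join b7 pred b4: · stop@b4
  join b7 pred b5: b5 stop@b4
  join b8 pred b5: b5 stop@b4
  join b8 pred b7: b7 stop@b4
  b0 → ∅
  b1 → ∅
  b2 → ∅
  b3 → ∅
  b4 → {b4}
  b5 → {b7,b8}
  b6 → ∅
  b7 → {b8}
  b8 → {b4}

φ for i: defs {b3,b4}
  DF⁺ = {b4}

Answer: ["b4"]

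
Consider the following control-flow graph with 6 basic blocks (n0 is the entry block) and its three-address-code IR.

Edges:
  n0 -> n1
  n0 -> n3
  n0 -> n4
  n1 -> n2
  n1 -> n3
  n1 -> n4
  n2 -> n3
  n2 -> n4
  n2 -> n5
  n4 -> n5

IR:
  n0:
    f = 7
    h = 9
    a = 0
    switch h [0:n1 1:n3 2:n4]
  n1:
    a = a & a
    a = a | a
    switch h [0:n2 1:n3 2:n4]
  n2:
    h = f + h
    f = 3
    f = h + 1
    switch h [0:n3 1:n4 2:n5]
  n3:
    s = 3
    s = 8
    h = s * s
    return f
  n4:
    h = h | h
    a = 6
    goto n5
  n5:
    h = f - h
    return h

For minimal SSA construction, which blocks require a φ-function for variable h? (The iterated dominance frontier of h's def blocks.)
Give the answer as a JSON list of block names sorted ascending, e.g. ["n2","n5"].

Answer: ["n3", "n4", "n5"]

Working:
idom tree: n1←n0 n2←n1 n3←n0 n4←n0 n5←n0
Dom at joins:
  n3: preds {n0,n1,n2}: {n0} ∩ {n0,n1} ∩ {n0,n1,n2} = {n0}; idom=n0
  n4: preds {n0,n1,n2}: {n0} ∩ {n0,n1} ∩ {n0,n1,n2} = {n0}; idom=n0
  n5: preds {n2,n4}: {n0,n1,n2} ∩ {n0,n4} = {n0}; idom=n0

DF derivation:
  n3←n0: walk · to n0
  n3←n1: walk n1 to n0
  n3←n2: walk n2→n1 to n0
  n4←n0: walk · to n0
  n4←n1: walk n1 to n0
  n4←n2: walk n2→n1 to n0
  n5←n2: walk n2→n1 to n0
  n5←n4: walk n4 to n0
  n0: DF=∅
  n1: DF={n3,n4,n5}
  n2: DF={n3,n4,n5}
  n3: DF=∅
  n4: DF={n5}
  n5: DF=∅

φ for h: defs {n0,n2,n3,n4,n5}
  DF⁺ = {n3,n4,n5}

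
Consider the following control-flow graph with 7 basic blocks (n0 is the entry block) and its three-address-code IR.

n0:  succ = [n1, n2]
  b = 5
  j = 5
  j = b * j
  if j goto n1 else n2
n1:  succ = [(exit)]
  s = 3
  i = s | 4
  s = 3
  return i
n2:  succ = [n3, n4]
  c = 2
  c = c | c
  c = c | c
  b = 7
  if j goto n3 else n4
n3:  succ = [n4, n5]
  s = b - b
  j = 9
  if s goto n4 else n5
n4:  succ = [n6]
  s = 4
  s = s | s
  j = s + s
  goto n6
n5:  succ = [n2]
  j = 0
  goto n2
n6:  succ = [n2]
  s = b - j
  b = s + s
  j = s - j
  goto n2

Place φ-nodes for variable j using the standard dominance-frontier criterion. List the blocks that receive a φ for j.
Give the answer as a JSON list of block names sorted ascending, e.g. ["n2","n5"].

idom tree: n1←n0 n2←n0 n3←n2 n4←n2 n5←n3 n6←n4
Dom at joins:
  n2: preds {n0,n5,n6}: {n0} ∩ {n0,n2,n3,n5} ∩ {n0,n2,n4,n6} = {n0}; idom=n0
  n4: preds {n2,n3}: {n0,n2} ∩ {n0,n2,n3} = {n0,n2}; idom=n2

DF derivation:
  n2←n0: walk · to n0
  n2←n5: walk n5→n3→n2 to n0
  n2←n6: walk n6→n4→n2 to n0
  n4←n2: walk · to n2
  n4←n3: walk n3 to n2
  n0 → ∅
  n1 → ∅
  n2 → {n2}
  n3 → {n2,n4}
  n4 → {n2}
  n5 → {n2}
  n6 → {n2}

φ for j: defs {n0,n3,n4,n5,n6}
  DF⁺ = {n2,n4}

Answer: ["n2", "n4"]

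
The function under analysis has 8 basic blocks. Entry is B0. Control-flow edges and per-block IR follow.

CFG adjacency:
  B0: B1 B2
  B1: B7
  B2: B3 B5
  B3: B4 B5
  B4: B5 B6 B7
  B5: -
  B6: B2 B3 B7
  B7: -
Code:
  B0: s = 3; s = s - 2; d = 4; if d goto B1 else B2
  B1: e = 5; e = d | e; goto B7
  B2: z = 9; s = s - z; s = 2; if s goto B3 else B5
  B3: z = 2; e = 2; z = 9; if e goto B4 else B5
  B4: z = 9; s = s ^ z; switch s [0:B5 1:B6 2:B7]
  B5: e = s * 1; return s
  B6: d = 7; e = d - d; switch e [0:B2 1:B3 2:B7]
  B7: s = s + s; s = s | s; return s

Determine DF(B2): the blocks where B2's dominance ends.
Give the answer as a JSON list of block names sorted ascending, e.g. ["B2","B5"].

Answer: ["B2", "B7"]

Derivation:
idom tree: B1←B0 B2←B0 B3←B2 B4←B3 B5←B2 B6←B4 B7←B0
Dom at joins:
  B2: preds {B0,B6}: {B0} ∩ {B0,B2,B3,B4,B6} = {B0}; idom=B0
  B3: preds {B2,B6}: {B0,B2} ∩ {B0,B2,B3,B4,B6} = {B0,B2}; idom=B2
  B5: preds {B2,B3,B4}: {B0,B2} ∩ {B0,B2,B3} ∩ {B0,B2,B3,B4} = {B0,B2}; idom=B2
  B7: preds {B1,B4,B6}: {B0,B1} ∩ {B0,B2,B3,B4} ∩ {B0,B2,B3,B4,B6} = {B0}; idom=B0

DF derivation:
  B2←B0: walk · to B0
  B2←B6: walk B6→B4→B3→B2 to B0
  B3←B2: walk · to B2
  B3←B6: walk B6→B4→B3 to B2
  B5←B2: walk · to B2
  B5←B3: walk B3 to B2
  B5←B4: walk B4→B3 to B2
  B7←B1: walk B1 to B0
  B7←B4: walk B4→B3→B2 to B0
  B7←B6: walk B6→B4→B3→B2 to B0
  B0 → ∅
  B1 → {B7}
  B2 → {B2,B7}
  B3 → {B2,B3,B5,B7}
  B4 → {B2,B3,B5,B7}
  B5 → ∅
  B6 → {B2,B3,B7}
  B7 → ∅

DF(B2) = ["B2", "B7"]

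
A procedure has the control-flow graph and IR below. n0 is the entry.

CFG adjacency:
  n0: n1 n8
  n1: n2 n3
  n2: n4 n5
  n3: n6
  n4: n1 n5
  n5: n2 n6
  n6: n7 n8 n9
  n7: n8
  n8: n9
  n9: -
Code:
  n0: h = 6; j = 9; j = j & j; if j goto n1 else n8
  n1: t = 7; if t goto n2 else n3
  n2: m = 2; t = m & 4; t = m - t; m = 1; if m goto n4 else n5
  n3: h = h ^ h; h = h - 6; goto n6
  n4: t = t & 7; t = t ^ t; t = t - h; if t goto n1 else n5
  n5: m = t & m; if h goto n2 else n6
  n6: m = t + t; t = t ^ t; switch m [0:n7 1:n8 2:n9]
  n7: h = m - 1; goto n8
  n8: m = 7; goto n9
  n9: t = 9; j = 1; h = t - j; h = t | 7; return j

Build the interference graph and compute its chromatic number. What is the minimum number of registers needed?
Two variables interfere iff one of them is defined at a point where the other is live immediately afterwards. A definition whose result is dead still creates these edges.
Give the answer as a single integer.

Answer: 3

Analysis:
def/use:
  n0: def={h,j} ue=∅
  n1: def={t} ue=∅
  n2: def={m,t} ue=∅
  n3: def={h} ue={h}
  n4: def={t} ue={h,t}
  n5: def={m} ue={h,m,t}
  n6: def={m,t} ue={t}
  n7: def={h} ue={m}
  n8: def={m} ue=∅
  n9: def={h,j,t} ue=∅

Live sets:
  live n0: ∅→{h}
  live n1: {h}→{h,t}
  live n2: {h}→{h,m,t}
  live n3: {h,t}→{t}
  live n4: {h,m,t}→{h,m,t}
  live n5: {h,m,t}→{h,t}
  live n6: {t}→{m}
  live n7: {m}→∅
  live n8: ∅→∅
  live n9: ∅→∅

Conflict graph:
  h↔{j,m,t}
  j↔{h,t}
  m↔{h,t}
  t↔{h,j,m}

Colouring:
  lower bound: {h,j,t} mutually conflict ⇒ χ ≥ 3
  assign h→r0 j→r2 m→r2 t→r1 — no edge inside a register ⇒ χ ≤ 3
  χ = 3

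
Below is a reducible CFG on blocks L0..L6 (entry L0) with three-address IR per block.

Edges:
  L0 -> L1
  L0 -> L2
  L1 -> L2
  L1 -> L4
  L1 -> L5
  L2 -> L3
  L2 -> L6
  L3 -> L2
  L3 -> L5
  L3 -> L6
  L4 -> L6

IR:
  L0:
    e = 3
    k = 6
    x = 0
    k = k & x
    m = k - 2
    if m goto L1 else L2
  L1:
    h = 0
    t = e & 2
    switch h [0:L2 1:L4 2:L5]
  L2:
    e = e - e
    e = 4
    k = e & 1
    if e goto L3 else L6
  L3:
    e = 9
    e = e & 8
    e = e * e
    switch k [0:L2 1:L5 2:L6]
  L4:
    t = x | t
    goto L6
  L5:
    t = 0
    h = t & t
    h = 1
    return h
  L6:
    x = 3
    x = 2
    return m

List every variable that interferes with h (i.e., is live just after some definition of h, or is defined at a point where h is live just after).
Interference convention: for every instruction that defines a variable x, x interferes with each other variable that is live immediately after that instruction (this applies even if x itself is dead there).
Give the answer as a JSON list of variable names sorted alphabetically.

Answer: ["e", "m", "t", "x"]

Analysis:
Per-block:
  L0 def {e,k,m,x} use ∅
  L1 def {h,t} use {e}
  L2 def {e,k} use {e}
  L3 def {e} use {k}
  L4 def {t} use {t,x}
  L5 def {h,t} use ∅
  L6 def {x} use {m}

Backward fixpoint:
  live L0: ∅→{e,m,x}
  live L1: {e,m,x}→{e,m,t,x}
  live L2: {e,m}→{k,m}
  live L3: {k,m}→{e,m}
  live L4: {m,t,x}→{m}
  live L5: ∅→∅
  live L6: {m}→∅

Interference:
  e — {h,k,m,t,x}
  h — {e,m,t,x}
  k — {e,m,x}
  m — {e,h,k,t,x}
  t — {e,h,m,x}
  x — {e,h,k,m,t}

N(h) = ["e", "m", "t", "x"]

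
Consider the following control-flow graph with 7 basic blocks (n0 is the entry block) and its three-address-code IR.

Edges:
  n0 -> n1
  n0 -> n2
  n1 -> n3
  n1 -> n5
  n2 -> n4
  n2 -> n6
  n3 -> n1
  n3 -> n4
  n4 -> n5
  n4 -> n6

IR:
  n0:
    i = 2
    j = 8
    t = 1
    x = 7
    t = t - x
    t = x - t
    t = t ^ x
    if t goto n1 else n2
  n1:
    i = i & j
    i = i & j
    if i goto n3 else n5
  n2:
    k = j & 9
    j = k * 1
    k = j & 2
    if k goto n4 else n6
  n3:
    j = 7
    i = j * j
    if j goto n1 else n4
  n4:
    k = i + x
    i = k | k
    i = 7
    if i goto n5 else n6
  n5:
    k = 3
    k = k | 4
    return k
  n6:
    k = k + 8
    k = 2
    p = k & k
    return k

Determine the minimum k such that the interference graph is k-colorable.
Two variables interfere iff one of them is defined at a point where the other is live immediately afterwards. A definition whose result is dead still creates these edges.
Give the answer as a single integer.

Block summaries:
  n0 def {i,j,t,x} use ∅
  n1 def {i} use {i,j}
  n2 def {j,k} use {j}
  n3 def {i,j} use ∅
  n4 def {i,k} use {i,x}
  n5 def {k} use ∅
  n6 def {k,p} use {k}

Live sets:
  live n0: ∅→{i,j,x}
  live n1: {i,j,x}→{x}
  live n2: {i,j,x}→{i,k,x}
  live n3: {x}→{i,j,x}
  live n4: {i,x}→{k}
  live n5: ∅→∅
  live n6: {k}→∅

Interference:
  i↔{j,k,t,x}
  j↔{i,t,x}
  k↔{i,p,x}
  p↔{k}
  t↔{i,j,x}
  x↔{i,j,k,t}

Colouring:
  lower bound: {i,j,t,x} mutually conflict ⇒ χ ≥ 4
  assign i→r0 j→r2 k→r2 p→r0 t→r3 x→r1 — no edge inside a register ⇒ χ ≤ 4
  χ = 4

Answer: 4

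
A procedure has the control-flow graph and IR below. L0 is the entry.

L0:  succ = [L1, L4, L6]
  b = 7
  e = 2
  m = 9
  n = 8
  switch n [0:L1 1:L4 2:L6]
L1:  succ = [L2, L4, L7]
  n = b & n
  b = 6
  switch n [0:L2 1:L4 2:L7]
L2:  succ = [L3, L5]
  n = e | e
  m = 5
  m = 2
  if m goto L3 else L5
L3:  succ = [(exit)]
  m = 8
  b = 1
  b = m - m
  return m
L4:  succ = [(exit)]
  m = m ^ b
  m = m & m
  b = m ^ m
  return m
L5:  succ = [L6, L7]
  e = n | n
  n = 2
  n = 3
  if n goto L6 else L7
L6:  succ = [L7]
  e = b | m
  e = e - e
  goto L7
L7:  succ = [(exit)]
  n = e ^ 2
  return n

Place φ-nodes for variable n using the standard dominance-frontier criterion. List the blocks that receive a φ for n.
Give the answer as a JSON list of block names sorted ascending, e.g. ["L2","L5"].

idom tree: L1←L0 L2←L1 L3←L2 L4←L0 L5←L2 L6←L0 L7←L0
Join-block Dom:
  L4: preds {L0,L1}: {L0} ∩ {L0,L1} = {L0}; idom=L0
  L6: preds {L0,L5}: {L0} ∩ {L0,L1,L2,L5} = {L0}; idom=L0
  L7: preds {L1,L5,L6}: {L0,L1} ∩ {L0,L1,L2,L5} ∩ {L0,L6} = {L0}; idom=L0

DF derivation:
  L4←L0: walk · to L0
  L4←L1: walk L1 to L0
  L6←L0: walk · to L0
  L6←L5: walk L5→L2→L1 to L0
  L7←L1: walk L1 to L0
  L7←L5: walk L5→L2→L1 to L0
  L7←L6: walk L6 to L0
  L0: DF=∅
  L1: DF={L4,L6,L7}
  L2: DF={L6,L7}
  L3: DF=∅
  L4: DF=∅
  L5: DF={L6,L7}
  L6: DF={L7}
  L7: DF=∅

φ for n: defs {L0,L1,L2,L5,L7}
  DF⁺ = {L4,L6,L7}

Answer: ["L4", "L6", "L7"]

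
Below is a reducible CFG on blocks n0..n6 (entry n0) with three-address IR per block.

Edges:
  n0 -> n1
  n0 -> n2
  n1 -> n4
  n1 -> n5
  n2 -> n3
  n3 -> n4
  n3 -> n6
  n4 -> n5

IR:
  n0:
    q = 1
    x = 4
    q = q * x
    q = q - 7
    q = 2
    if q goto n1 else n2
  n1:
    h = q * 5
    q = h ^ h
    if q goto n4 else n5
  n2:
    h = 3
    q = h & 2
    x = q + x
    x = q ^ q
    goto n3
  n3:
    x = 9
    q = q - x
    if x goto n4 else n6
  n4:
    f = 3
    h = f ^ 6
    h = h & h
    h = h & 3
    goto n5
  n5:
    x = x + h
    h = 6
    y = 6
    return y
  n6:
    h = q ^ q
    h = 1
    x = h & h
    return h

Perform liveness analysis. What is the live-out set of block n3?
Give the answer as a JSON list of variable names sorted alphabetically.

Answer: ["q", "x"]

Analysis:
Block summaries:
  n0: {q,x} / ∅
  n1: {h,q} / {q}
  n2: {h,q,x} / {x}
  n3: {q,x} / {q}
  n4: {f,h} / ∅
  n5: {h,x,y} / {h,x}
  n6: {h,x} / {q}

Liveness:
  live n0: ∅→{q,x}
  live n1: {q,x}→{h,x}
  live n2: {x}→{q}
  live n3: {q}→{q,x}
  live n4: {x}→{h,x}
  live n5: {h,x}→∅
  live n6: {q}→∅

live-out(n3) = ["q", "x"]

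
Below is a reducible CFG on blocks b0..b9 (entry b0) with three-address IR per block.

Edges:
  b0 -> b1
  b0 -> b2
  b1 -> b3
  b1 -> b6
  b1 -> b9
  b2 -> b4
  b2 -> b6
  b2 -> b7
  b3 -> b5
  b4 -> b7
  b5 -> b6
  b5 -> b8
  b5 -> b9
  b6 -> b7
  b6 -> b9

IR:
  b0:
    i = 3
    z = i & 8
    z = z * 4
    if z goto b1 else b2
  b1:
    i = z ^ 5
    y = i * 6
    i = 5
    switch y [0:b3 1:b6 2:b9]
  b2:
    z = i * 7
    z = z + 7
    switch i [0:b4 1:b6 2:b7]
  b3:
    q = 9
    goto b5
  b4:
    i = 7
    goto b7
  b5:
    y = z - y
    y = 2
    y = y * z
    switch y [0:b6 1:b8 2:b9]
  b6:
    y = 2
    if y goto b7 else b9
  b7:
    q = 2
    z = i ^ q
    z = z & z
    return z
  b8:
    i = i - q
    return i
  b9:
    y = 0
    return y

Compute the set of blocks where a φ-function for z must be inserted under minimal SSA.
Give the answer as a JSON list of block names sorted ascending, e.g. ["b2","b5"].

idom tree: b1←b0 b2←b0 b3←b1 b4←b2 b5←b3 b6←b0 b7←b0 b8←b5 b9←b0
Dom at joins:
  b6: preds {b1,b2,b5}: {b0,b1} ∩ {b0,b2} ∩ {b0,b1,b3,b5} = {b0}; idom=b0
  b7: preds {b2,b4,b6}: {b0,b2} ∩ {b0,b2,b4} ∩ {b0,b6} = {b0}; idom=b0
  b9: preds {b1,b5,b6}: {b0,b1} ∩ {b0,b1,b3,b5} ∩ {b0,b6} = {b0}; idom=b0

Frontier:
  b6←b1: walk b1 to b0
  b6←b2: walk b2 to b0
  b6←b5: walk b5→b3→b1 to b0
  b7←b2: walk b2 to b0
  b7←b4: walk b4→b2 to b0
  b7←b6: walk b6 to b0
  b9←b1: walk b1 to b0
  b9←b5: walk b5→b3→b1 to b0
  b9←b6: walk b6 to b0
  DF(b0)=∅
  DF(b1)={b6,b9}
  DF(b2)={b6,b7}
  DF(b3)={b6,b9}
  DF(b4)={b7}
  DF(b5)={b6,b9}
  DF(b6)={b7,b9}
  DF(b7)=∅
  DF(b8)=∅
  DF(b9)=∅

φ for z: defs {b0,b2,b7}
  DF⁺ = {b6,b7,b9}

Answer: ["b6", "b7", "b9"]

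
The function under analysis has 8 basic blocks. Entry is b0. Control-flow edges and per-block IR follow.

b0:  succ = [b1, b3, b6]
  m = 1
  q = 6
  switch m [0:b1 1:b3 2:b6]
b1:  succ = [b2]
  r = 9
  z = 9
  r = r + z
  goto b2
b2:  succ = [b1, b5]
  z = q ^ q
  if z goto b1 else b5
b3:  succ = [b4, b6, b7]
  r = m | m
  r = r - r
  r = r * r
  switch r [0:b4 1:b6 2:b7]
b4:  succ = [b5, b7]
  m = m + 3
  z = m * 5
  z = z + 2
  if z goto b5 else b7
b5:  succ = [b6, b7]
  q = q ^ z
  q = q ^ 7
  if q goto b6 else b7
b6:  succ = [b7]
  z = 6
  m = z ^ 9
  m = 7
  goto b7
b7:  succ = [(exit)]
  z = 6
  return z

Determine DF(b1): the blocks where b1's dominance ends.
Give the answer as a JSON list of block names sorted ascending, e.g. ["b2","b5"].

Answer: ["b1", "b5"]

Working:
idom tree: b1←b0 b2←b1 b3←b0 b4←b3 b5←b0 b6←b0 b7←b0
Dom∩ at merges:
  b1: preds {b0,b2}: {b0} ∩ {b0,b1,b2} = {b0}; idom=b0
  b5: preds {b2,b4}: {b0,b1,b2} ∩ {b0,b3,b4} = {b0}; idom=b0
  b6: preds {b0,b3,b5}: {b0} ∩ {b0,b3} ∩ {b0,b5} = {b0}; idom=b0
  b7: preds {b3,b4,b5,b6}: {b0,b3} ∩ {b0,b3,b4} ∩ {b0,b5} ∩ {b0,b6} = {b0}; idom=b0

Frontier:
  b1←b0: walk · to b0
  b1←b2: walk b2→b1 to b0
  b5←b2: walk b2→b1 to b0
  b5←b4: walk b4→b3 to b0
  b6←b0: walk · to b0
  b6←b3: walk b3 to b0
  b6←b5: walk b5 to b0
  b7←b3: walk b3 to b0
  b7←b4: walk b4→b3 to b0
  b7←b5: walk b5 to b0
  b7←b6: walk b6 to b0
  b0 → ∅
  b1 → {b1,b5}
  b2 → {b1,b5}
  b3 → {b5,b6,b7}
  b4 → {b5,b7}
  b5 → {b6,b7}
  b6 → {b7}
  b7 → ∅

DF(b1) = ["b1", "b5"]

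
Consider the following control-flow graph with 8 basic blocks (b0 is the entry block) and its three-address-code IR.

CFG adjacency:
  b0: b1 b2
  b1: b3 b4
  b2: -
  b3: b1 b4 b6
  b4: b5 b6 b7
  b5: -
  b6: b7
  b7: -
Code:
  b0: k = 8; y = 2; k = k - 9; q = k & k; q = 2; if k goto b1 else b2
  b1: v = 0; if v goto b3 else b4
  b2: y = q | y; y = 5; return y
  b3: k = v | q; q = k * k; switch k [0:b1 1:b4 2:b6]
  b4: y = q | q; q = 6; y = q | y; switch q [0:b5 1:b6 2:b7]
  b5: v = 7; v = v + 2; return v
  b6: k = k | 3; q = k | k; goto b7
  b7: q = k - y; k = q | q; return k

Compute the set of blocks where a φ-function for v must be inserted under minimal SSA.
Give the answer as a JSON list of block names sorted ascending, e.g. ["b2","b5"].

idom tree: b1←b0 b2←b0 b3←b1 b4←b1 b5←b4 b6←b1 b7←b1
Dom∩ at merges:
  b1: preds {b0,b3}: {b0} ∩ {b0,b1,b3} = {b0}; idom=b0
  b4: preds {b1,b3}: {b0,b1} ∩ {b0,b1,b3} = {b0,b1}; idom=b1
  b6: preds {b3,b4}: {b0,b1,b3} ∩ {b0,b1,b4} = {b0,b1}; idom=b1
  b7: preds {b4,b6}: {b0,b1,b4} ∩ {b0,b1,b6} = {b0,b1}; idom=b1

DF walk-up:
  join b1 pred b0: · stop@b0
  join b1 pred b3: b3→b1 stop@b0
  join b4 pred b1: · stop@b1
  join b4 pred b3: b3 stop@b1
  join b6 pred b3: b3 stop@b1
  join b6 pred b4: b4 stop@b1
  join b7 pred b4: b4 stop@b1
  join b7 pred b6: b6 stop@b1
  b0 → ∅
  b1 → {b1}
  b2 → ∅
  b3 → {b1,b4,b6}
  b4 → {b6,b7}
  b5 → ∅
  b6 → {b7}
  b7 → ∅

φ for v: defs {b1,b5}
  DF⁺ = {b1}

Answer: ["b1"]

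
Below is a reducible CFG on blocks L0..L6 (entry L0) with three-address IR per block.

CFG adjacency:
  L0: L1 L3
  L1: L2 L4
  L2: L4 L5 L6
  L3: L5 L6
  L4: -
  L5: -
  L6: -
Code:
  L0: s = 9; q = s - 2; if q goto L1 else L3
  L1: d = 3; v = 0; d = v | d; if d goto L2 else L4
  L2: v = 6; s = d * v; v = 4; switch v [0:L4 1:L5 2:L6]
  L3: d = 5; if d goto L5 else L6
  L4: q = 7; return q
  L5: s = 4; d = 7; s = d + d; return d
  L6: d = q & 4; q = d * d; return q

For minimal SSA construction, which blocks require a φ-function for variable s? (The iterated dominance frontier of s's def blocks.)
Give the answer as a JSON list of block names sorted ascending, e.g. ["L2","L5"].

Answer: ["L4", "L5", "L6"]

Derivation:
idom tree: L1←L0 L2←L1 L3←L0 L4←L1 L5←L0 L6←L0
Join-block Dom:
  L4: preds {L1,L2}: {L0,L1} ∩ {L0,L1,L2} = {L0,L1}; idom=L1
  L5: preds {L2,L3}: {L0,L1,L2} ∩ {L0,L3} = {L0}; idom=L0
  L6: preds {L2,L3}: {L0,L1,L2} ∩ {L0,L3} = {L0}; idom=L0

DF derivation:
  join L4 pred L1: · stop@L1
  join L4 pred L2: L2 stop@L1
  join L5 pred L2: L2→L1 stop@L0
  join L5 pred L3: L3 stop@L0
  join L6 pred L2: L2→L1 stop@L0
  join L6 pred L3: L3 stop@L0
  L0 → ∅
  L1 → {L5,L6}
  L2 → {L4,L5,L6}
  L3 → {L5,L6}
  L4 → ∅
  L5 → ∅
  L6 → ∅

φ for s: defs {L0,L2,L5}
  DF⁺ = {L4,L5,L6}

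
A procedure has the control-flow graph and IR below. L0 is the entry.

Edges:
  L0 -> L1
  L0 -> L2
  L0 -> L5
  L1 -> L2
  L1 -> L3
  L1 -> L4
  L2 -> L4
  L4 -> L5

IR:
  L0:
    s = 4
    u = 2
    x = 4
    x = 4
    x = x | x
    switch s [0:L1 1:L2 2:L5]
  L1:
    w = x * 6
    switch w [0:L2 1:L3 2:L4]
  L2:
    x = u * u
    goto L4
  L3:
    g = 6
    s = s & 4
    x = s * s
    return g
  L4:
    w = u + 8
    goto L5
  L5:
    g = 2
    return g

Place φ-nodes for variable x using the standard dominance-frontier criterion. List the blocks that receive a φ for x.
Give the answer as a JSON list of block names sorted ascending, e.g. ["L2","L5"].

idom tree: L1←L0 L2←L0 L3←L1 L4←L0 L5←L0
Dom∩ at merges:
  L2: preds {L0,L1}: {L0} ∩ {L0,L1} = {L0}; idom=L0
  L4: preds {L1,L2}: {L0,L1} ∩ {L0,L2} = {L0}; idom=L0
  L5: preds {L0,L4}: {L0} ∩ {L0,L4} = {L0}; idom=L0

Frontier:
  join L2 pred L0: · stop@L0
  join L2 pred L1: L1 stop@L0
  join L4 pred L1: L1 stop@L0
  join L4 pred L2: L2 stop@L0
  join L5 pred L0: · stop@L0
  join L5 pred L4: L4 stop@L0
  L0: DF=∅
  L1: DF={L2,L4}
  L2: DF={L4}
  L3: DF=∅
  L4: DF={L5}
  L5: DF=∅

φ for x: defs {L0,L2,L3}
  DF⁺ = {L4,L5}

Answer: ["L4", "L5"]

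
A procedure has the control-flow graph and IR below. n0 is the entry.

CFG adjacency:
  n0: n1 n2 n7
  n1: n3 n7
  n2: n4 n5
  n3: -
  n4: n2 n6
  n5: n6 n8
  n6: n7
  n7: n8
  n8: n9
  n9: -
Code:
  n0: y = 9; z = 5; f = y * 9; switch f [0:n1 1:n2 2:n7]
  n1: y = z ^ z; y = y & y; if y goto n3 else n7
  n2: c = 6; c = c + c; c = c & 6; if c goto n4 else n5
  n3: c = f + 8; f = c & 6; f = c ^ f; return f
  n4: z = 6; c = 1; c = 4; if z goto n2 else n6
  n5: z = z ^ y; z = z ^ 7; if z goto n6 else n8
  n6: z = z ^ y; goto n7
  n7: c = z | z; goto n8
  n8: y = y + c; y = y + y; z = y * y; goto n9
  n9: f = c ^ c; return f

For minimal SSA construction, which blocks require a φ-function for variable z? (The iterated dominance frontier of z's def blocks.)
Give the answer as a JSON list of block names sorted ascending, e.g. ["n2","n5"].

Answer: ["n2", "n6", "n7", "n8"]

Analysis:
idom tree: n1←n0 n2←n0 n3←n1 n4←n2 n5←n2 n6←n2 n7←n0 n8←n0 n9←n8
Join-block Dom:
  n2: preds {n0,n4}: {n0} ∩ {n0,n2,n4} = {n0}; idom=n0
  n6: preds {n4,n5}: {n0,n2,n4} ∩ {n0,n2,n5} = {n0,n2}; idom=n2
  n7: preds {n0,n1,n6}: {n0} ∩ {n0,n1} ∩ {n0,n2,n6} = {n0}; idom=n0
  n8: preds {n5,n7}: {n0,n2,n5} ∩ {n0,n7} = {n0}; idom=n0

DF walk-up:
  join n2 pred n0: · stop@n0
  join n2 pred n4: n4→n2 stop@n0
  join n6 pred n4: n4 stop@n2
  join n6 pred n5: n5 stop@n2
  join n7 pred n0: · stop@n0
  join n7 pred n1: n1 stop@n0
  join n7 pred n6: n6→n2 stop@n0
  join n8 pred n5: n5→n2 stop@n0
  join n8 pred n7: n7 stop@n0
  n0: DF=∅
  n1: DF={n7}
  n2: DF={n2,n7,n8}
  n3: DF=∅
  n4: DF={n2,n6}
  n5: DF={n6,n8}
  n6: DF={n7}
  n7: DF={n8}
  n8: DF=∅
  n9: DF=∅

φ for z: defs {n0,n4,n5,n6,n8}
  DF⁺ = {n2,n6,n7,n8}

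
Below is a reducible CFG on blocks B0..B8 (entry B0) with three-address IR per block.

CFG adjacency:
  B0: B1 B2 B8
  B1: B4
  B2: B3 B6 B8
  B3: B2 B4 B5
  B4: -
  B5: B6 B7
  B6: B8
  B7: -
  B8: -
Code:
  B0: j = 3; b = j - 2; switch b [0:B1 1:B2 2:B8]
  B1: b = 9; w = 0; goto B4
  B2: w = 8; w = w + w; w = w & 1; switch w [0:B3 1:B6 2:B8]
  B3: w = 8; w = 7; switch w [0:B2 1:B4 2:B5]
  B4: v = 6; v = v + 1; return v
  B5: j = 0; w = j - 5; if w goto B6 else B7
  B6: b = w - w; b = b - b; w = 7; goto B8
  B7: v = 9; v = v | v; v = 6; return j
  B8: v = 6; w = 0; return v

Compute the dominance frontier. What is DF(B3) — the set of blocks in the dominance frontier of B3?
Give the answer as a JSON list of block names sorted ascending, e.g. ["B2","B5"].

idom tree: B1←B0 B2←B0 B3←B2 B4←B0 B5←B3 B6←B2 B7←B5 B8←B0
Dom at joins:
  B2: preds {B0,B3}: {B0} ∩ {B0,B2,B3} = {B0}; idom=B0
  B4: preds {B1,B3}: {B0,B1} ∩ {B0,B2,B3} = {B0}; idom=B0
  B6: preds {B2,B5}: {B0,B2} ∩ {B0,B2,B3,B5} = {B0,B2}; idom=B2
  B8: preds {B0,B2,B6}: {B0} ∩ {B0,B2} ∩ {B0,B2,B6} = {B0}; idom=B0

Frontier:
  B2←B0: walk · to B0
  B2←B3: walk B3→B2 to B0
  B4←B1: walk B1 to B0
  B4←B3: walk B3→B2 to B0
  B6←B2: walk · to B2
  B6←B5: walk B5→B3 to B2
  B8←B0: walk · to B0
  B8←B2: walk B2 to B0
  B8←B6: walk B6→B2 to B0
  DF(B0)=∅
  DF(B1)={B4}
  DF(B2)={B2,B4,B8}
  DF(B3)={B2,B4,B6}
  DF(B4)=∅
  DF(B5)={B6}
  DF(B6)={B8}
  DF(B7)=∅
  DF(B8)=∅

DF(B3) = ["B2", "B4", "B6"]

Answer: ["B2", "B4", "B6"]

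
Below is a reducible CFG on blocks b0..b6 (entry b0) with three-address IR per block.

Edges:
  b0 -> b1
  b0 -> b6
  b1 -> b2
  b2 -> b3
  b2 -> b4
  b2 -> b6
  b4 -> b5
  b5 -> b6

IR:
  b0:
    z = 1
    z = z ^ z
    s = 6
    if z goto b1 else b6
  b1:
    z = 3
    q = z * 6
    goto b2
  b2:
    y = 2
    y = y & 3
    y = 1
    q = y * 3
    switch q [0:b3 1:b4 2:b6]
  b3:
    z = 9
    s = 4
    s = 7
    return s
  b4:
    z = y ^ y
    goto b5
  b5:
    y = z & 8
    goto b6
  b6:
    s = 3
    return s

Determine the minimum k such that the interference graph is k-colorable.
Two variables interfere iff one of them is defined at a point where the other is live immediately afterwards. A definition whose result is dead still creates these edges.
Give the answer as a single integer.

Answer: 2

Working:
def/use:
  b0: {s,z} / ∅
  b1: {q,z} / ∅
  b2: {q,y} / ∅
  b3: {s,z} / ∅
  b4: {z} / {y}
  b5: {y} / {z}
  b6: {s} / ∅

Liveness:
  b0 li=∅ lo=∅
  b1 li=∅ lo=∅
  b2 li=∅ lo={y}
  b3 li=∅ lo=∅
  b4 li={y} lo={z}
  b5 li={z} lo=∅
  b6 li=∅ lo=∅

Interference:
  q — {y}
  s — {z}
  y — {q}
  z — {s}

Colouring:
  lower bound: {q,y} mutually conflict ⇒ χ ≥ 2
  assign q→c0 s→c0 y→c1 z→c1 — no edge inside a register ⇒ χ ≤ 2
  χ = 2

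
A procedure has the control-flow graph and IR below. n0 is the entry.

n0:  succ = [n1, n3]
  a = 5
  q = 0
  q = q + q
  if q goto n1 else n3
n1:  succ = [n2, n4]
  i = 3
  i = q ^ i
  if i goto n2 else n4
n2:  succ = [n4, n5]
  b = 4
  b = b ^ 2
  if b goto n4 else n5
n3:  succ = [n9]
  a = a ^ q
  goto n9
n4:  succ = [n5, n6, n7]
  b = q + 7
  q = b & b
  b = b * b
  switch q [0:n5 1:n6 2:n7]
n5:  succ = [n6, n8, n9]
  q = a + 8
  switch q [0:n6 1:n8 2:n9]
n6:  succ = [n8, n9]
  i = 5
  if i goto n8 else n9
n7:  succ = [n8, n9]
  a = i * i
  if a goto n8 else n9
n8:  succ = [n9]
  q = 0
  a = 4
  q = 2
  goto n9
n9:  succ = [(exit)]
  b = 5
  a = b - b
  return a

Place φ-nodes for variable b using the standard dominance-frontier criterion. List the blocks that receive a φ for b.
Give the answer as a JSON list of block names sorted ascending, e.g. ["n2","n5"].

Answer: ["n4", "n5", "n6", "n8", "n9"]

Working:
idom tree: n1←n0 n2←n1 n3←n0 n4←n1 n5←n1 n6←n1 n7←n4 n8←n1 n9←n0
Dom at joins:
  n4: preds {n1,n2}: {n0,n1} ∩ {n0,n1,n2} = {n0,n1}; idom=n1
  n5: preds {n2,n4}: {n0,n1,n2} ∩ {n0,n1,n4} = {n0,n1}; idom=n1
  n6: preds {n4,n5}: {n0,n1,n4} ∩ {n0,n1,n5} = {n0,n1}; idom=n1
  n8: preds {n5,n6,n7}: {n0,n1,n5} ∩ {n0,n1,n6} ∩ {n0,n1,n4,n7} = {n0,n1}; idom=n1
  n9: preds {n3,n5,n6,n7,n8}: {n0,n3} ∩ {n0,n1,n5} ∩ {n0,n1,n6} ∩ {n0,n1,n4,n7} ∩ {n0,n1,n8} = {n0}; idom=n0

DF walk-up:
  n4←n1: walk · to n1
  n4←n2: walk n2 to n1
  n5←n2: walk n2 to n1
  n5←n4: walk n4 to n1
  n6←n4: walk n4 to n1
  n6←n5: walk n5 to n1
  n8←n5: walk n5 to n1
  n8←n6: walk n6 to n1
  n8←n7: walk n7→n4 to n1
  n9←n3: walk n3 to n0
  n9←n5: walk n5→n1 to n0
  n9←n6: walk n6→n1 to n0
  n9←n7: walk n7→n4→n1 to n0
  n9←n8: walk n8→n1 to n0
  n0 → ∅
  n1 → {n9}
  n2 → {n4,n5}
  n3 → {n9}
  n4 → {n5,n6,n8,n9}
  n5 → {n6,n8,n9}
  n6 → {n8,n9}
  n7 → {n8,n9}
  n8 → {n9}
  n9 → ∅

φ for b: defs {n2,n4,n9}
  DF⁺ = {n4,n5,n6,n8,n9}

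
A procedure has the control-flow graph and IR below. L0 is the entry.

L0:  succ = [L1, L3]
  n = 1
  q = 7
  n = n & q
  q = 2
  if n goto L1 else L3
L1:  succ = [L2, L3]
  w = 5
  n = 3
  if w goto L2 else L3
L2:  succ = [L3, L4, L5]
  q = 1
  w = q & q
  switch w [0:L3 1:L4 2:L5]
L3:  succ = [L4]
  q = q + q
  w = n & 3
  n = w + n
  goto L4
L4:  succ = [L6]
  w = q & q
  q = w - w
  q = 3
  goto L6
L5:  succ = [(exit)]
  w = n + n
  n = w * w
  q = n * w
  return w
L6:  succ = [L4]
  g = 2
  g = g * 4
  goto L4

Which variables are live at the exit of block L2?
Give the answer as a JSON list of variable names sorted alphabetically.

Answer: ["n", "q"]

Derivation:
Per-block:
  L0: {n,q} / ∅
  L1: {n,w} / ∅
  L2: {q,w} / ∅
  L3: {n,q,w} / {n,q}
  L4: {q,w} / {q}
  L5: {n,q,w} / {n}
  L6: {g} / ∅

Live sets:
  live L0: ∅→{n,q}
  live L1: {q}→{n,q}
  live L2: {n}→{n,q}
  live L3: {n,q}→{q}
  live L4: {q}→{q}
  live L5: {n}→∅
  live L6: {q}→{q}

live-out(L2) = ["n", "q"]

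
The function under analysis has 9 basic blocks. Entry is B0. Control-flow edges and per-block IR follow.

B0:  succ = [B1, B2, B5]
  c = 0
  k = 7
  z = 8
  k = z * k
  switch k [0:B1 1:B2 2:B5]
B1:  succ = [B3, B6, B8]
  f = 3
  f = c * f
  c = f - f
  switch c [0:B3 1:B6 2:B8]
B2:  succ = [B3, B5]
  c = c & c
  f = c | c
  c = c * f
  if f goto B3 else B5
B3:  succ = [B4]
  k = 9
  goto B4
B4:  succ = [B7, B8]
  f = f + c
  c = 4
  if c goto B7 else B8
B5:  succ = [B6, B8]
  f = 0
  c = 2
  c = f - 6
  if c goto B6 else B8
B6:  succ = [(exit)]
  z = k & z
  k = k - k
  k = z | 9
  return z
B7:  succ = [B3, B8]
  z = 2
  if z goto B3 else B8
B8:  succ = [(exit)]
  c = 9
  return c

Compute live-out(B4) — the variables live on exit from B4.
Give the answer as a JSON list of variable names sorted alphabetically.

Answer: ["c", "f"]

Analysis:
Block summaries:
  B0: def={c,k,z} ue=∅
  B1: def={c,f} ue={c}
  B2: def={c,f} ue={c}
  B3: def={k} ue=∅
  B4: def={c,f} ue={c,f}
  B5: def={c,f} ue=∅
  B6: def={k,z} ue={k,z}
  B7: def={z} ue=∅
  B8: def={c} ue=∅

Live sets:
  B0 li=∅ lo={c,k,z}
  B1 li={c,k,z} lo={c,f,k,z}
  B2 li={c,k,z} lo={c,f,k,z}
  B3 li={c,f} lo={c,f}
  B4 li={c,f} lo={c,f}
  B5 li={k,z} lo={k,z}
  B6 li={k,z} lo=∅
  B7 li={c,f} lo={c,f}
  B8 li=∅ lo=∅

live-out(B4) = ["c", "f"]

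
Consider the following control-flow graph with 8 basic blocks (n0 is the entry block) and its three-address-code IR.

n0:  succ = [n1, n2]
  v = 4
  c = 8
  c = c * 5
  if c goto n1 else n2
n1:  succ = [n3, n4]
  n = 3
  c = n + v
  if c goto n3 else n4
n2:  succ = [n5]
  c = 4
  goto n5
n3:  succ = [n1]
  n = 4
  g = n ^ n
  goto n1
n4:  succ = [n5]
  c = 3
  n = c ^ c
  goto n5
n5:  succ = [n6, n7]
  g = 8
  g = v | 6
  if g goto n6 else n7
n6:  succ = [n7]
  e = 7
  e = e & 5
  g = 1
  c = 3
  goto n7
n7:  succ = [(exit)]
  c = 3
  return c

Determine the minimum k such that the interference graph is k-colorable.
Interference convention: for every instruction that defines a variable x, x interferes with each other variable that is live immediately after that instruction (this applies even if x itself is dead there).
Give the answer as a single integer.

def/use:
  n0: {c,v} / ∅
  n1: {c,n} / {v}
  n2: {c} / ∅
  n3: {g,n} / ∅
  n4: {c,n} / ∅
  n5: {g} / {v}
  n6: {c,e,g} / ∅
  n7: {c} / ∅

Live sets:
  live n0: ∅→{v}
  live n1: {v}→{v}
  live n2: {v}→{v}
  live n3: {v}→{v}
  live n4: {v}→{v}
  live n5: {v}→∅
  live n6: ∅→∅
  live n7: ∅→∅

Conflict graph:
  c: {v}
  e: ∅
  g: {v}
  n: {v}
  v: {c,g,n}

Colouring:
  {c,v} pairwise interfere (2-clique) ⇒ χ ≥ 2
  assign c→r1 e→r0 g→r1 n→r1 v→r0 — no edge inside a register ⇒ χ ≤ 2
  χ = 2

Answer: 2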